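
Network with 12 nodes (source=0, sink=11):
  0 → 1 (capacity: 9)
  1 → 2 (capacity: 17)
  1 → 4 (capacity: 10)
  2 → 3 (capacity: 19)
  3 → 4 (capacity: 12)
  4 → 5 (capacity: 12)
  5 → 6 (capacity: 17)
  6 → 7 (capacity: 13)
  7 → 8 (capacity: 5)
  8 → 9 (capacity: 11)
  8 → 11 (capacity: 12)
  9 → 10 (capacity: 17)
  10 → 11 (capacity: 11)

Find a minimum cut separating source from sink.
Min cut value = 5, edges: (7,8)

Min cut value: 5
Partition: S = [0, 1, 2, 3, 4, 5, 6, 7], T = [8, 9, 10, 11]
Cut edges: (7,8)

By max-flow min-cut theorem, max flow = min cut = 5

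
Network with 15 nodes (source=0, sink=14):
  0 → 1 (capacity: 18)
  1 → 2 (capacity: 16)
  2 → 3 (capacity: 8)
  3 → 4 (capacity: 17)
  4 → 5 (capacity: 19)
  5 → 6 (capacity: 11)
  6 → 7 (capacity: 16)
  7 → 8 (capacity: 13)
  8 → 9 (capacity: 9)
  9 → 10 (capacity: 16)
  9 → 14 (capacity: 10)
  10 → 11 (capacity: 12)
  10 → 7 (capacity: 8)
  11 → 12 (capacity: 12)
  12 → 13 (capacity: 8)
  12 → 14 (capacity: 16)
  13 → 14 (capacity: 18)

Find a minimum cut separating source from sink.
Min cut value = 8, edges: (2,3)

Min cut value: 8
Partition: S = [0, 1, 2], T = [3, 4, 5, 6, 7, 8, 9, 10, 11, 12, 13, 14]
Cut edges: (2,3)

By max-flow min-cut theorem, max flow = min cut = 8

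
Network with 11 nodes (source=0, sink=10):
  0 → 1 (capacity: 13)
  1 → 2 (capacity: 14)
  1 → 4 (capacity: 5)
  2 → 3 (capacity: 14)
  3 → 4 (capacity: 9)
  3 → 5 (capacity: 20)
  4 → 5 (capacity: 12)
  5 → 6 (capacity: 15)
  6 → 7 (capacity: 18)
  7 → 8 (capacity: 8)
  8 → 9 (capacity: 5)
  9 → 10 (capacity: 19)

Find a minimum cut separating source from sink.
Min cut value = 5, edges: (8,9)

Min cut value: 5
Partition: S = [0, 1, 2, 3, 4, 5, 6, 7, 8], T = [9, 10]
Cut edges: (8,9)

By max-flow min-cut theorem, max flow = min cut = 5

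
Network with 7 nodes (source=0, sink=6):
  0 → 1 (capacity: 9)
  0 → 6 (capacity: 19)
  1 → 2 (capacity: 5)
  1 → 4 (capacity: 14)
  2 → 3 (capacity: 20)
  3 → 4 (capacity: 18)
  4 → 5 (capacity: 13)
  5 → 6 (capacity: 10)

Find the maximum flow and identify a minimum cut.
Max flow = 28, Min cut edges: (0,1), (0,6)

Maximum flow: 28
Minimum cut: (0,1), (0,6)
Partition: S = [0], T = [1, 2, 3, 4, 5, 6]

Max-flow min-cut theorem verified: both equal 28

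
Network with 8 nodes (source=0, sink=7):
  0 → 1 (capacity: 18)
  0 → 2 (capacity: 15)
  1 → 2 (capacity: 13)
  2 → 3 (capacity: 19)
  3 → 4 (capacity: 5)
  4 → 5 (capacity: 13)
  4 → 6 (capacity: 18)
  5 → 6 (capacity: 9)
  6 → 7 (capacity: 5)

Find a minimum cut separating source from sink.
Min cut value = 5, edges: (6,7)

Min cut value: 5
Partition: S = [0, 1, 2, 3, 4, 5, 6], T = [7]
Cut edges: (6,7)

By max-flow min-cut theorem, max flow = min cut = 5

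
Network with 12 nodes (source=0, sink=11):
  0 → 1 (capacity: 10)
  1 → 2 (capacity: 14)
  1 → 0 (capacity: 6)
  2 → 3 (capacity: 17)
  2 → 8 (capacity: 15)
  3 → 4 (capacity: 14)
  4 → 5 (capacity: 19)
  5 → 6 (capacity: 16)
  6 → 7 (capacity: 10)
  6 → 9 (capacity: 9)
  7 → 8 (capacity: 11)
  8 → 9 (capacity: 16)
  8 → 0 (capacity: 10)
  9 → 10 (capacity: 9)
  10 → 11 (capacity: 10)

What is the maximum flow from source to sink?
Maximum flow = 9

Max flow: 9

Flow assignment:
  0 → 1: 10/10
  1 → 2: 10/14
  2 → 8: 10/15
  8 → 9: 9/16
  8 → 0: 1/10
  9 → 10: 9/9
  10 → 11: 9/10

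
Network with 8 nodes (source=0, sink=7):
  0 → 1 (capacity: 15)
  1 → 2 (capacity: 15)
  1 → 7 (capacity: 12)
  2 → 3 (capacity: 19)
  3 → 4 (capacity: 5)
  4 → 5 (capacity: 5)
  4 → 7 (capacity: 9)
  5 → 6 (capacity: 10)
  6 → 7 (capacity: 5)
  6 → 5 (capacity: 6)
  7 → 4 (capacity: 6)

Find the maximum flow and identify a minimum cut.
Max flow = 15, Min cut edges: (0,1)

Maximum flow: 15
Minimum cut: (0,1)
Partition: S = [0], T = [1, 2, 3, 4, 5, 6, 7]

Max-flow min-cut theorem verified: both equal 15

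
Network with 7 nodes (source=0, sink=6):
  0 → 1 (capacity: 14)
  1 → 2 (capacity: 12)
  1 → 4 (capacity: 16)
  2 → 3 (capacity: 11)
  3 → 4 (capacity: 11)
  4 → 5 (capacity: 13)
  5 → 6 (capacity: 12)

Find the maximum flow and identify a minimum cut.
Max flow = 12, Min cut edges: (5,6)

Maximum flow: 12
Minimum cut: (5,6)
Partition: S = [0, 1, 2, 3, 4, 5], T = [6]

Max-flow min-cut theorem verified: both equal 12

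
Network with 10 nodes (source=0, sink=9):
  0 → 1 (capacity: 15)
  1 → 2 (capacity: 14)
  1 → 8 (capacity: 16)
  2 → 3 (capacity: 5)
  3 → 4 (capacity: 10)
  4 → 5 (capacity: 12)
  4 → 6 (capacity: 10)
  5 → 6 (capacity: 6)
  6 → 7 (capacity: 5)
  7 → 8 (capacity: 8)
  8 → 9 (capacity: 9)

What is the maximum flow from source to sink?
Maximum flow = 9

Max flow: 9

Flow assignment:
  0 → 1: 9/15
  1 → 8: 9/16
  8 → 9: 9/9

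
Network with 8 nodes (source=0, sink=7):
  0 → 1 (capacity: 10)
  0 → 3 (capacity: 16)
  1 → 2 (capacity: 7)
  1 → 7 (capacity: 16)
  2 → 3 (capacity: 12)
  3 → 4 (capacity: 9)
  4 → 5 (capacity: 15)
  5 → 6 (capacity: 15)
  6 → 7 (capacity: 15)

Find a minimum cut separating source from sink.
Min cut value = 19, edges: (0,1), (3,4)

Min cut value: 19
Partition: S = [0, 2, 3], T = [1, 4, 5, 6, 7]
Cut edges: (0,1), (3,4)

By max-flow min-cut theorem, max flow = min cut = 19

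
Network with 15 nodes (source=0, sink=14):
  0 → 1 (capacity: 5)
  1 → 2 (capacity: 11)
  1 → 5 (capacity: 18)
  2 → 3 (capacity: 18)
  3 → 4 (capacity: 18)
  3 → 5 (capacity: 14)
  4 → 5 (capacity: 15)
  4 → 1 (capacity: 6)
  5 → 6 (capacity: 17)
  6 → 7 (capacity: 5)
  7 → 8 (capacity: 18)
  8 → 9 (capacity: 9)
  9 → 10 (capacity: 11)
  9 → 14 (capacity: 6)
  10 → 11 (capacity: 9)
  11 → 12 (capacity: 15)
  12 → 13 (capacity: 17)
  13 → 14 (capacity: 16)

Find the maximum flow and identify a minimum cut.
Max flow = 5, Min cut edges: (6,7)

Maximum flow: 5
Minimum cut: (6,7)
Partition: S = [0, 1, 2, 3, 4, 5, 6], T = [7, 8, 9, 10, 11, 12, 13, 14]

Max-flow min-cut theorem verified: both equal 5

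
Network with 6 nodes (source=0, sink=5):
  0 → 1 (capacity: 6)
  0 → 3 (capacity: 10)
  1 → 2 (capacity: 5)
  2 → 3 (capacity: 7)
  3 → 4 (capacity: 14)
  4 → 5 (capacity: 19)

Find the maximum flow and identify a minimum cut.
Max flow = 14, Min cut edges: (3,4)

Maximum flow: 14
Minimum cut: (3,4)
Partition: S = [0, 1, 2, 3], T = [4, 5]

Max-flow min-cut theorem verified: both equal 14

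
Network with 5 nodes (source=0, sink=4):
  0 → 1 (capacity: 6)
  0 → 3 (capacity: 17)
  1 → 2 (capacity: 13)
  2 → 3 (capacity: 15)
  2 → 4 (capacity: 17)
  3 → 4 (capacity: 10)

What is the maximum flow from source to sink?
Maximum flow = 16

Max flow: 16

Flow assignment:
  0 → 1: 6/6
  0 → 3: 10/17
  1 → 2: 6/13
  2 → 4: 6/17
  3 → 4: 10/10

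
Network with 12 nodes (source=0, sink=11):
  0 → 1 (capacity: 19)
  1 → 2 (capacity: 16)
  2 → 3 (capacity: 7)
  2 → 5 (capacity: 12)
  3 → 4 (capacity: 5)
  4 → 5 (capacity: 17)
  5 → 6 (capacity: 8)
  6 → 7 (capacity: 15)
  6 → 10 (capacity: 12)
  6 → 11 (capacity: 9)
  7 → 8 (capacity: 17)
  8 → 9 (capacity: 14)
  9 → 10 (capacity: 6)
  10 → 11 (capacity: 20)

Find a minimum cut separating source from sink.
Min cut value = 8, edges: (5,6)

Min cut value: 8
Partition: S = [0, 1, 2, 3, 4, 5], T = [6, 7, 8, 9, 10, 11]
Cut edges: (5,6)

By max-flow min-cut theorem, max flow = min cut = 8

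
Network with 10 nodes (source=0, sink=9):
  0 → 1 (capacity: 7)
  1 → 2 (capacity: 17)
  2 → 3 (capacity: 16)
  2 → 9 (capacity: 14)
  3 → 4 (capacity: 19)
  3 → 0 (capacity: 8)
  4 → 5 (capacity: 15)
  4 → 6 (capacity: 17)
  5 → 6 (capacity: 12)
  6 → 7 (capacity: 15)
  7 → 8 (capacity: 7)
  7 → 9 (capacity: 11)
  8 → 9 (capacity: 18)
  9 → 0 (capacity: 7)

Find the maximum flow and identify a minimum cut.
Max flow = 7, Min cut edges: (0,1)

Maximum flow: 7
Minimum cut: (0,1)
Partition: S = [0], T = [1, 2, 3, 4, 5, 6, 7, 8, 9]

Max-flow min-cut theorem verified: both equal 7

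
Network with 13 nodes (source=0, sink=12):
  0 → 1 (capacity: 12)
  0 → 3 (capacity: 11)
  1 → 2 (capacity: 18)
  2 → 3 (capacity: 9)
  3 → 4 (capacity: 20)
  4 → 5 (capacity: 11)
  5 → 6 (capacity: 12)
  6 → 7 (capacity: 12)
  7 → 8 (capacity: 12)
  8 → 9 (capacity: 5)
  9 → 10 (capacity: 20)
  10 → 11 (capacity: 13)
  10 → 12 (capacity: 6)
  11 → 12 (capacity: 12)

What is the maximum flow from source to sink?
Maximum flow = 5

Max flow: 5

Flow assignment:
  0 → 1: 5/12
  1 → 2: 5/18
  2 → 3: 5/9
  3 → 4: 5/20
  4 → 5: 5/11
  5 → 6: 5/12
  6 → 7: 5/12
  7 → 8: 5/12
  8 → 9: 5/5
  9 → 10: 5/20
  10 → 12: 5/6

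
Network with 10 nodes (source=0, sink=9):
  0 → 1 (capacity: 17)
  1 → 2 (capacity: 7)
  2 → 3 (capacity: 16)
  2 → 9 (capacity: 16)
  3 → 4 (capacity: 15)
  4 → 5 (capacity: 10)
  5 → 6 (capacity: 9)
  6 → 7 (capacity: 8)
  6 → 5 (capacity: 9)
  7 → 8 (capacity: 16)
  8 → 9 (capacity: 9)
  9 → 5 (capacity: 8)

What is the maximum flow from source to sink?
Maximum flow = 7

Max flow: 7

Flow assignment:
  0 → 1: 7/17
  1 → 2: 7/7
  2 → 9: 7/16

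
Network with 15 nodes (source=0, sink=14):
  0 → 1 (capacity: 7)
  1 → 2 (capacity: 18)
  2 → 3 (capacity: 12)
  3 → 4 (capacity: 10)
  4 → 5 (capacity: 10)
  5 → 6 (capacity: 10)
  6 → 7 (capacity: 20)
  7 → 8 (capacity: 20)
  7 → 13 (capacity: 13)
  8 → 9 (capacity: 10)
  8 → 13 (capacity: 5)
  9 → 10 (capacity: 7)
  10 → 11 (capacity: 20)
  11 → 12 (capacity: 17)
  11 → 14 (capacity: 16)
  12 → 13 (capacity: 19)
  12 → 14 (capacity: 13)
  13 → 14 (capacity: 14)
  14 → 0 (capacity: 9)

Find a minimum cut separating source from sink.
Min cut value = 7, edges: (0,1)

Min cut value: 7
Partition: S = [0], T = [1, 2, 3, 4, 5, 6, 7, 8, 9, 10, 11, 12, 13, 14]
Cut edges: (0,1)

By max-flow min-cut theorem, max flow = min cut = 7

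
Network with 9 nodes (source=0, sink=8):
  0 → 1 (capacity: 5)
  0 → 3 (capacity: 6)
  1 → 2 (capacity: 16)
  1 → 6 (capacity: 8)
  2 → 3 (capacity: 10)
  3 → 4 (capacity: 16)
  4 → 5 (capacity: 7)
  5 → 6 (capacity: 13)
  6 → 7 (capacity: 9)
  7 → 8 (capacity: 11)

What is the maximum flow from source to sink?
Maximum flow = 9

Max flow: 9

Flow assignment:
  0 → 1: 3/5
  0 → 3: 6/6
  1 → 6: 3/8
  3 → 4: 6/16
  4 → 5: 6/7
  5 → 6: 6/13
  6 → 7: 9/9
  7 → 8: 9/11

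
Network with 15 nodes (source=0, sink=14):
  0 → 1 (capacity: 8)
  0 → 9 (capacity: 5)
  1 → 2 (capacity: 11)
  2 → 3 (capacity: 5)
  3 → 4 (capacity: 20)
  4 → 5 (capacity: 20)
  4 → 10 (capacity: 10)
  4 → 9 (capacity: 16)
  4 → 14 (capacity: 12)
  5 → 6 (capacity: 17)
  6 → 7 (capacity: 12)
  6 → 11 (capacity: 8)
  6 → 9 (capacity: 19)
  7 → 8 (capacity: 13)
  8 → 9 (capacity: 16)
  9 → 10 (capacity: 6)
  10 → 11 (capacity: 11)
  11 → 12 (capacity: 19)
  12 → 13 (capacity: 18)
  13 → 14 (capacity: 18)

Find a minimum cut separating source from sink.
Min cut value = 10, edges: (0,9), (2,3)

Min cut value: 10
Partition: S = [0, 1, 2], T = [3, 4, 5, 6, 7, 8, 9, 10, 11, 12, 13, 14]
Cut edges: (0,9), (2,3)

By max-flow min-cut theorem, max flow = min cut = 10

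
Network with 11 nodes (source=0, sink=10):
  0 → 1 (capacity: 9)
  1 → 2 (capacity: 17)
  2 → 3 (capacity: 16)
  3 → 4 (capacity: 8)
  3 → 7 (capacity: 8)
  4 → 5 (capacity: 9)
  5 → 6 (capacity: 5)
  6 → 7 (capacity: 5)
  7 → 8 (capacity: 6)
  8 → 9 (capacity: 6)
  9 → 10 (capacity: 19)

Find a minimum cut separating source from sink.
Min cut value = 6, edges: (8,9)

Min cut value: 6
Partition: S = [0, 1, 2, 3, 4, 5, 6, 7, 8], T = [9, 10]
Cut edges: (8,9)

By max-flow min-cut theorem, max flow = min cut = 6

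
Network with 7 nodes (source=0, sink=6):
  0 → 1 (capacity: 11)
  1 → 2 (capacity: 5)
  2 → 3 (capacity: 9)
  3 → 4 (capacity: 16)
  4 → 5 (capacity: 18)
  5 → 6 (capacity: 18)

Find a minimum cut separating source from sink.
Min cut value = 5, edges: (1,2)

Min cut value: 5
Partition: S = [0, 1], T = [2, 3, 4, 5, 6]
Cut edges: (1,2)

By max-flow min-cut theorem, max flow = min cut = 5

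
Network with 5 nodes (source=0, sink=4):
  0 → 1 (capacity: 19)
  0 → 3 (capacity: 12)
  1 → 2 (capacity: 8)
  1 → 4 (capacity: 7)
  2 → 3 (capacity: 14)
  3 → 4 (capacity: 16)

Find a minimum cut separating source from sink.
Min cut value = 23, edges: (1,4), (3,4)

Min cut value: 23
Partition: S = [0, 1, 2, 3], T = [4]
Cut edges: (1,4), (3,4)

By max-flow min-cut theorem, max flow = min cut = 23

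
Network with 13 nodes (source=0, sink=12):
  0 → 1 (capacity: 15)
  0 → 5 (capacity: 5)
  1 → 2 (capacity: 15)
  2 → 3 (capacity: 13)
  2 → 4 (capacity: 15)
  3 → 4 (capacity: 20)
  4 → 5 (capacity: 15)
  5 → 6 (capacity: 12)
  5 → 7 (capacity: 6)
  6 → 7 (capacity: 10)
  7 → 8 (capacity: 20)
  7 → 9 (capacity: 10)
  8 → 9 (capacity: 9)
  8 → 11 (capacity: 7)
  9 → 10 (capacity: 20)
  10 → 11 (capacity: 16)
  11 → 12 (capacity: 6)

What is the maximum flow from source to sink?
Maximum flow = 6

Max flow: 6

Flow assignment:
  0 → 1: 6/15
  1 → 2: 6/15
  2 → 4: 6/15
  4 → 5: 6/15
  5 → 6: 6/12
  6 → 7: 6/10
  7 → 8: 6/20
  8 → 11: 6/7
  11 → 12: 6/6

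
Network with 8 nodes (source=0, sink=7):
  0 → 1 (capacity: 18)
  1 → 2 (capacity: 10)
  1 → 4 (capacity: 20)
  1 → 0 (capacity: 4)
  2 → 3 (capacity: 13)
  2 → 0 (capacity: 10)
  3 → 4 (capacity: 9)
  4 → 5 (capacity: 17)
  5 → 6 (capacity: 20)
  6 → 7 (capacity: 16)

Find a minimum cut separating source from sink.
Min cut value = 16, edges: (6,7)

Min cut value: 16
Partition: S = [0, 1, 2, 3, 4, 5, 6], T = [7]
Cut edges: (6,7)

By max-flow min-cut theorem, max flow = min cut = 16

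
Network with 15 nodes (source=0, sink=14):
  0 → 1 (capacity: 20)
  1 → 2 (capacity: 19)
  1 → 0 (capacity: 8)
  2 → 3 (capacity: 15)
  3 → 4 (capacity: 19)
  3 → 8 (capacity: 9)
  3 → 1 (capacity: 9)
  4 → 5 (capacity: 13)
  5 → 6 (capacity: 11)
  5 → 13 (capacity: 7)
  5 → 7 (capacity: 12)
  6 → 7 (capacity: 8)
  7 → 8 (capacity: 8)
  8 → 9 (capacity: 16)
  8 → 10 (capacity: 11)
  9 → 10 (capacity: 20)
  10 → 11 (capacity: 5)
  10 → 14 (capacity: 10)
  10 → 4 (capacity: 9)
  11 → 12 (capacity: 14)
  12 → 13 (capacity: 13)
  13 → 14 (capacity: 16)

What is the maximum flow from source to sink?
Maximum flow = 15

Max flow: 15

Flow assignment:
  0 → 1: 15/20
  1 → 2: 15/19
  2 → 3: 15/15
  3 → 4: 6/19
  3 → 8: 9/9
  4 → 5: 6/13
  5 → 13: 6/7
  8 → 10: 9/11
  10 → 14: 9/10
  13 → 14: 6/16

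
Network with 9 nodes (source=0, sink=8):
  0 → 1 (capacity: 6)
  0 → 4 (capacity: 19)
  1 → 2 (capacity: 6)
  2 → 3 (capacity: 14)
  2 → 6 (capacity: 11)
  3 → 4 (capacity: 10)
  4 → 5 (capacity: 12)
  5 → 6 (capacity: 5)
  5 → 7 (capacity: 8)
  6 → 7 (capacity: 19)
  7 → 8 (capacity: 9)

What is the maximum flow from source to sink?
Maximum flow = 9

Max flow: 9

Flow assignment:
  0 → 4: 9/19
  4 → 5: 9/12
  5 → 6: 1/5
  5 → 7: 8/8
  6 → 7: 1/19
  7 → 8: 9/9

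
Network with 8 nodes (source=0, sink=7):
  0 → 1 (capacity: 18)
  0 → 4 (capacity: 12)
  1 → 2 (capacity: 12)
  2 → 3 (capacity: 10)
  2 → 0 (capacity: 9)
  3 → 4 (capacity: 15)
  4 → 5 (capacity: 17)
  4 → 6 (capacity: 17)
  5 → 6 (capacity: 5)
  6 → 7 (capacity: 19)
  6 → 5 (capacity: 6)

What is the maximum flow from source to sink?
Maximum flow = 19

Max flow: 19

Flow assignment:
  0 → 1: 12/18
  0 → 4: 9/12
  1 → 2: 12/12
  2 → 3: 10/10
  2 → 0: 2/9
  3 → 4: 10/15
  4 → 5: 2/17
  4 → 6: 17/17
  5 → 6: 2/5
  6 → 7: 19/19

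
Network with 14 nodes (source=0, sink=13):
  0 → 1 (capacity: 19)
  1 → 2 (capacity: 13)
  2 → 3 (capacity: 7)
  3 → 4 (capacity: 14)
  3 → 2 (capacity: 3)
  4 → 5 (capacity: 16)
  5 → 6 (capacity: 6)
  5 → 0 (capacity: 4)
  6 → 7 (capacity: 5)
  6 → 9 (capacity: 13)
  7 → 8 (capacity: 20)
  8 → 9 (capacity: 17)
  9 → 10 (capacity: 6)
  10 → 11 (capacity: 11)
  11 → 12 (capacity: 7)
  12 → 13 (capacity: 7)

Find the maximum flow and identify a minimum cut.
Max flow = 6, Min cut edges: (9,10)

Maximum flow: 6
Minimum cut: (9,10)
Partition: S = [0, 1, 2, 3, 4, 5, 6, 7, 8, 9], T = [10, 11, 12, 13]

Max-flow min-cut theorem verified: both equal 6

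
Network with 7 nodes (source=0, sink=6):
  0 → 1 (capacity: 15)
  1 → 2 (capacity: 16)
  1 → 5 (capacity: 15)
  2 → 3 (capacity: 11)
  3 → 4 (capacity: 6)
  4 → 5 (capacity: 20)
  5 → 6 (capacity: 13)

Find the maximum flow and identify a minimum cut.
Max flow = 13, Min cut edges: (5,6)

Maximum flow: 13
Minimum cut: (5,6)
Partition: S = [0, 1, 2, 3, 4, 5], T = [6]

Max-flow min-cut theorem verified: both equal 13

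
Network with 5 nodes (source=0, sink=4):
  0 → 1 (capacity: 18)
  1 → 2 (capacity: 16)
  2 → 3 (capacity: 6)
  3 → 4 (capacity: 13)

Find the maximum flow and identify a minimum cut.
Max flow = 6, Min cut edges: (2,3)

Maximum flow: 6
Minimum cut: (2,3)
Partition: S = [0, 1, 2], T = [3, 4]

Max-flow min-cut theorem verified: both equal 6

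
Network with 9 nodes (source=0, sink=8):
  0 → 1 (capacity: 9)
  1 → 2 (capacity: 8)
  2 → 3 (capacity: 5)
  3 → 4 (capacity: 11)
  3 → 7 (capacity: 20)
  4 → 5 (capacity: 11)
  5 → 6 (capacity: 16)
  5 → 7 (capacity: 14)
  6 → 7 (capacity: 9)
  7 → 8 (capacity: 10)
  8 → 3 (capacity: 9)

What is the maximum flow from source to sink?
Maximum flow = 5

Max flow: 5

Flow assignment:
  0 → 1: 5/9
  1 → 2: 5/8
  2 → 3: 5/5
  3 → 7: 5/20
  7 → 8: 5/10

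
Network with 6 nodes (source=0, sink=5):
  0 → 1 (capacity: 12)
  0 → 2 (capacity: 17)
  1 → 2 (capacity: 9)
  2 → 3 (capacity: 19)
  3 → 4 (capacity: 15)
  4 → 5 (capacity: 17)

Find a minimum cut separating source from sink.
Min cut value = 15, edges: (3,4)

Min cut value: 15
Partition: S = [0, 1, 2, 3], T = [4, 5]
Cut edges: (3,4)

By max-flow min-cut theorem, max flow = min cut = 15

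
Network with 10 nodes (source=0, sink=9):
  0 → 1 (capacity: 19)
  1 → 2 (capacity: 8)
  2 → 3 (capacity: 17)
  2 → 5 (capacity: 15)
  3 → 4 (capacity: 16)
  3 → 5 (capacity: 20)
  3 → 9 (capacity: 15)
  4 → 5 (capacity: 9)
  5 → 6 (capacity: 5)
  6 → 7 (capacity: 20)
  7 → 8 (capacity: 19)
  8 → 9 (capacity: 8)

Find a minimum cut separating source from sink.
Min cut value = 8, edges: (1,2)

Min cut value: 8
Partition: S = [0, 1], T = [2, 3, 4, 5, 6, 7, 8, 9]
Cut edges: (1,2)

By max-flow min-cut theorem, max flow = min cut = 8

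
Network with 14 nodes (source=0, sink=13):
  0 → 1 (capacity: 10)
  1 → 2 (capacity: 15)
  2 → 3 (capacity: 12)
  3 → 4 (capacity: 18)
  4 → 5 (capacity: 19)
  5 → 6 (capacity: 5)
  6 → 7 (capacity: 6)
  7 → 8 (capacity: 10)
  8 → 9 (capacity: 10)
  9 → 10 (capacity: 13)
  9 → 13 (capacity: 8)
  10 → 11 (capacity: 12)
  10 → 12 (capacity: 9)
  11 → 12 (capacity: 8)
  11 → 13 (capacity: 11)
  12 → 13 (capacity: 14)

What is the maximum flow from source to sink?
Maximum flow = 5

Max flow: 5

Flow assignment:
  0 → 1: 5/10
  1 → 2: 5/15
  2 → 3: 5/12
  3 → 4: 5/18
  4 → 5: 5/19
  5 → 6: 5/5
  6 → 7: 5/6
  7 → 8: 5/10
  8 → 9: 5/10
  9 → 13: 5/8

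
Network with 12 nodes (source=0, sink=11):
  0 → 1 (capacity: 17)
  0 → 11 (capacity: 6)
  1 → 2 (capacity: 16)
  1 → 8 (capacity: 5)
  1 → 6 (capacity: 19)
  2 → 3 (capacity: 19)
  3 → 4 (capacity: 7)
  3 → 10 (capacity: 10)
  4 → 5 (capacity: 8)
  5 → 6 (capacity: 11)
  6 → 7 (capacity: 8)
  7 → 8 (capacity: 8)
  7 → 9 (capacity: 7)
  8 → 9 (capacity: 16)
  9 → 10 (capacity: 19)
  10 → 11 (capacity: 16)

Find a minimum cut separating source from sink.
Min cut value = 22, edges: (0,11), (10,11)

Min cut value: 22
Partition: S = [0, 1, 2, 3, 4, 5, 6, 7, 8, 9, 10], T = [11]
Cut edges: (0,11), (10,11)

By max-flow min-cut theorem, max flow = min cut = 22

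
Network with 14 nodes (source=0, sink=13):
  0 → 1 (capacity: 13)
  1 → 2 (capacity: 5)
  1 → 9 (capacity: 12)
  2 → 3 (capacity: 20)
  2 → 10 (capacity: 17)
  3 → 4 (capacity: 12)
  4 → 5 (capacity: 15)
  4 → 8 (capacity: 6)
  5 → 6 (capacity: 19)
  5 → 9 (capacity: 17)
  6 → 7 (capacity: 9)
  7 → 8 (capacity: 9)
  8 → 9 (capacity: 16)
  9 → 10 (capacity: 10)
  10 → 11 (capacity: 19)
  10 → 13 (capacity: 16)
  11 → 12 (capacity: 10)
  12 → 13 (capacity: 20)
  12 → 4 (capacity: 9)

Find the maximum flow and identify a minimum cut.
Max flow = 13, Min cut edges: (0,1)

Maximum flow: 13
Minimum cut: (0,1)
Partition: S = [0], T = [1, 2, 3, 4, 5, 6, 7, 8, 9, 10, 11, 12, 13]

Max-flow min-cut theorem verified: both equal 13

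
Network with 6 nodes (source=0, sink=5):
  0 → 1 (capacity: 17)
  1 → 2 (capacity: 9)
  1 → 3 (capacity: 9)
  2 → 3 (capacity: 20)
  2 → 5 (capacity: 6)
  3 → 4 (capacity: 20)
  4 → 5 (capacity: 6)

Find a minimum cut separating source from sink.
Min cut value = 12, edges: (2,5), (4,5)

Min cut value: 12
Partition: S = [0, 1, 2, 3, 4], T = [5]
Cut edges: (2,5), (4,5)

By max-flow min-cut theorem, max flow = min cut = 12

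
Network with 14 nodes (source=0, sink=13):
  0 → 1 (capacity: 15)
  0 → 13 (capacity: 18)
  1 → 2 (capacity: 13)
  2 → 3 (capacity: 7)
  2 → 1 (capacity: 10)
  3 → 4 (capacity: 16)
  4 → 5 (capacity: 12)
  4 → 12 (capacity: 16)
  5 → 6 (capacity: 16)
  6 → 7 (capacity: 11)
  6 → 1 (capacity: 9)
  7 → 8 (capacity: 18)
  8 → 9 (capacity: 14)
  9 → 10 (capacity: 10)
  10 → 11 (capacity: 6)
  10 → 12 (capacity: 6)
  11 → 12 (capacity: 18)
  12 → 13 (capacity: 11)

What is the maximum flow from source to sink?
Maximum flow = 25

Max flow: 25

Flow assignment:
  0 → 1: 7/15
  0 → 13: 18/18
  1 → 2: 7/13
  2 → 3: 7/7
  3 → 4: 7/16
  4 → 12: 7/16
  12 → 13: 7/11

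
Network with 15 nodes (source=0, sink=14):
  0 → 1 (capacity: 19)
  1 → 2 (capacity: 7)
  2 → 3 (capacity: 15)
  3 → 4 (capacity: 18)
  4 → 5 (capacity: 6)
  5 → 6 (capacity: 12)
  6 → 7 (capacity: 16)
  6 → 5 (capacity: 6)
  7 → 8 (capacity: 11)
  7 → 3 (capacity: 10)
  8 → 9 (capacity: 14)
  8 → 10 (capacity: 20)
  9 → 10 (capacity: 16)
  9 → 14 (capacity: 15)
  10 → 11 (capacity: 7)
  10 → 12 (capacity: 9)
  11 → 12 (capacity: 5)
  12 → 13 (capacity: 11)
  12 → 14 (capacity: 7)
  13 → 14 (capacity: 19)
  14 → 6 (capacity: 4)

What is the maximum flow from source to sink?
Maximum flow = 6

Max flow: 6

Flow assignment:
  0 → 1: 6/19
  1 → 2: 6/7
  2 → 3: 6/15
  3 → 4: 6/18
  4 → 5: 6/6
  5 → 6: 6/12
  6 → 7: 6/16
  7 → 8: 6/11
  8 → 9: 6/14
  9 → 14: 6/15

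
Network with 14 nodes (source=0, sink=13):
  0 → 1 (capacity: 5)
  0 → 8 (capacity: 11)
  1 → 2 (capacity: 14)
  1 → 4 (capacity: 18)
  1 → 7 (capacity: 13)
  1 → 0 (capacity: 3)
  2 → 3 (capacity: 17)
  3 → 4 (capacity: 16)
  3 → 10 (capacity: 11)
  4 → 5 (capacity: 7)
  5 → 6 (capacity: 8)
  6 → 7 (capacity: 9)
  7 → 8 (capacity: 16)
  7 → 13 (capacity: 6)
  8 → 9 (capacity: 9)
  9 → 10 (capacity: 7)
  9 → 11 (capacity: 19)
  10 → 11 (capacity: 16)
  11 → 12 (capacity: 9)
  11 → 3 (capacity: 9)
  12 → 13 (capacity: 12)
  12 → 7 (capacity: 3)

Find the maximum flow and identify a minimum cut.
Max flow = 14, Min cut edges: (0,1), (8,9)

Maximum flow: 14
Minimum cut: (0,1), (8,9)
Partition: S = [0, 8], T = [1, 2, 3, 4, 5, 6, 7, 9, 10, 11, 12, 13]

Max-flow min-cut theorem verified: both equal 14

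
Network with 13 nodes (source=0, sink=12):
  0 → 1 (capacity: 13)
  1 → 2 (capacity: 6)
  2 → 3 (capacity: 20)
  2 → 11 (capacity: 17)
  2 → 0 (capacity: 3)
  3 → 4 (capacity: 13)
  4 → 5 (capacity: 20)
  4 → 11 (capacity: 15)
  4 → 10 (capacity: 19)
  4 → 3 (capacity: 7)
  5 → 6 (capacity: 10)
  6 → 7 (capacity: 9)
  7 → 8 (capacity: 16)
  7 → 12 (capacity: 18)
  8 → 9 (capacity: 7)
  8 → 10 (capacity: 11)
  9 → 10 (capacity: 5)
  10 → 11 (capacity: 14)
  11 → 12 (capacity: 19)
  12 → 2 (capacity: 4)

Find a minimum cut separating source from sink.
Min cut value = 6, edges: (1,2)

Min cut value: 6
Partition: S = [0, 1], T = [2, 3, 4, 5, 6, 7, 8, 9, 10, 11, 12]
Cut edges: (1,2)

By max-flow min-cut theorem, max flow = min cut = 6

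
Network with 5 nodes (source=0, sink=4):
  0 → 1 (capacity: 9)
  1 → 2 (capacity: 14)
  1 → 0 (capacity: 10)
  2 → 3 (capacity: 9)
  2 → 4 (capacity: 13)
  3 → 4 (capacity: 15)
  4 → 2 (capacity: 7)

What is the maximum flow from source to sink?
Maximum flow = 9

Max flow: 9

Flow assignment:
  0 → 1: 9/9
  1 → 2: 9/14
  2 → 4: 9/13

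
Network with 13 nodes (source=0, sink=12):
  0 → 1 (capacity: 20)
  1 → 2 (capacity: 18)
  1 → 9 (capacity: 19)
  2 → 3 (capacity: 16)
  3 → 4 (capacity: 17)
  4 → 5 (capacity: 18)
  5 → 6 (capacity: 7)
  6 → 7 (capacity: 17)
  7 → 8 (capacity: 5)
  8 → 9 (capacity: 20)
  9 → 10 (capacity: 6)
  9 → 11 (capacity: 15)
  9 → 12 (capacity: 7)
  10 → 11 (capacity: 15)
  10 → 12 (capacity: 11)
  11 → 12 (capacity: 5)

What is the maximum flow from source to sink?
Maximum flow = 18

Max flow: 18

Flow assignment:
  0 → 1: 18/20
  1 → 2: 1/18
  1 → 9: 17/19
  2 → 3: 1/16
  3 → 4: 1/17
  4 → 5: 1/18
  5 → 6: 1/7
  6 → 7: 1/17
  7 → 8: 1/5
  8 → 9: 1/20
  9 → 10: 6/6
  9 → 11: 5/15
  9 → 12: 7/7
  10 → 12: 6/11
  11 → 12: 5/5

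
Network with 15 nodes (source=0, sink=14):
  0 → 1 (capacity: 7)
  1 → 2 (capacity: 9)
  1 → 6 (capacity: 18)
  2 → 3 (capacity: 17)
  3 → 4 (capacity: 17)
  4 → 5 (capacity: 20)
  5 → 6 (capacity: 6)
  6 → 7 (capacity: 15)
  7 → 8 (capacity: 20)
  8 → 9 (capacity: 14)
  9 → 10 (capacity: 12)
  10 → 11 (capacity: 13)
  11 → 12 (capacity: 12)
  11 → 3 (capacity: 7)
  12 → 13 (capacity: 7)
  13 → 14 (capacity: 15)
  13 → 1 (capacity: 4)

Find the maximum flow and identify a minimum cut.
Max flow = 7, Min cut edges: (12,13)

Maximum flow: 7
Minimum cut: (12,13)
Partition: S = [0, 1, 2, 3, 4, 5, 6, 7, 8, 9, 10, 11, 12], T = [13, 14]

Max-flow min-cut theorem verified: both equal 7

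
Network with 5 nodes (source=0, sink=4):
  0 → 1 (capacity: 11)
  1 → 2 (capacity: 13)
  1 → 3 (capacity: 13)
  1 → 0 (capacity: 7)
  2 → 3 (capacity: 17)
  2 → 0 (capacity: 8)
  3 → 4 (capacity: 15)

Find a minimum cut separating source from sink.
Min cut value = 11, edges: (0,1)

Min cut value: 11
Partition: S = [0], T = [1, 2, 3, 4]
Cut edges: (0,1)

By max-flow min-cut theorem, max flow = min cut = 11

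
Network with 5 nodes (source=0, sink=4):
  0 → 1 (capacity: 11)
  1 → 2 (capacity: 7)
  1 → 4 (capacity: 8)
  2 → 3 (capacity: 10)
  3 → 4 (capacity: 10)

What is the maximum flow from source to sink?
Maximum flow = 11

Max flow: 11

Flow assignment:
  0 → 1: 11/11
  1 → 2: 3/7
  1 → 4: 8/8
  2 → 3: 3/10
  3 → 4: 3/10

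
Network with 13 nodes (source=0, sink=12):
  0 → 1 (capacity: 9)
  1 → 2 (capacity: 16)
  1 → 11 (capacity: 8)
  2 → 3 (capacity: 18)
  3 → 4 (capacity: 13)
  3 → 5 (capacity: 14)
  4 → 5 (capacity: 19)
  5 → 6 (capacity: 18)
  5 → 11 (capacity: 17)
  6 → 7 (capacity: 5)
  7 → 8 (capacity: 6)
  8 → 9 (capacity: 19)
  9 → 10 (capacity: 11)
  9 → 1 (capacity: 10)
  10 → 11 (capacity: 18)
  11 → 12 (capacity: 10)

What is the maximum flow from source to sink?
Maximum flow = 9

Max flow: 9

Flow assignment:
  0 → 1: 9/9
  1 → 2: 1/16
  1 → 11: 8/8
  2 → 3: 1/18
  3 → 5: 1/14
  5 → 11: 1/17
  11 → 12: 9/10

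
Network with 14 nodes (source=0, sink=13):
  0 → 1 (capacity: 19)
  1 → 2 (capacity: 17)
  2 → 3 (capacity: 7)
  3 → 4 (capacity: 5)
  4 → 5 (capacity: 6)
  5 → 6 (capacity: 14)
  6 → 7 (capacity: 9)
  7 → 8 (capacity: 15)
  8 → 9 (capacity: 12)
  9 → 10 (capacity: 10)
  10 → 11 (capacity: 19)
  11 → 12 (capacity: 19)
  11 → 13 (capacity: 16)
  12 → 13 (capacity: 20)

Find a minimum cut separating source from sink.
Min cut value = 5, edges: (3,4)

Min cut value: 5
Partition: S = [0, 1, 2, 3], T = [4, 5, 6, 7, 8, 9, 10, 11, 12, 13]
Cut edges: (3,4)

By max-flow min-cut theorem, max flow = min cut = 5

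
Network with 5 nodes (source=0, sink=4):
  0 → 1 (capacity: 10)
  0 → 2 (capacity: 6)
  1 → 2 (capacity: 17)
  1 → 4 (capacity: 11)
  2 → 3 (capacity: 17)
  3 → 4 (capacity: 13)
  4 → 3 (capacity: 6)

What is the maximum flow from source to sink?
Maximum flow = 16

Max flow: 16

Flow assignment:
  0 → 1: 10/10
  0 → 2: 6/6
  1 → 4: 10/11
  2 → 3: 6/17
  3 → 4: 6/13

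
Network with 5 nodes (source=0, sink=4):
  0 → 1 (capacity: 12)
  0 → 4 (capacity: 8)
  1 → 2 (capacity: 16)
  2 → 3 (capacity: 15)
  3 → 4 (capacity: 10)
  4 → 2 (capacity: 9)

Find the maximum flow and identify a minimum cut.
Max flow = 18, Min cut edges: (0,4), (3,4)

Maximum flow: 18
Minimum cut: (0,4), (3,4)
Partition: S = [0, 1, 2, 3], T = [4]

Max-flow min-cut theorem verified: both equal 18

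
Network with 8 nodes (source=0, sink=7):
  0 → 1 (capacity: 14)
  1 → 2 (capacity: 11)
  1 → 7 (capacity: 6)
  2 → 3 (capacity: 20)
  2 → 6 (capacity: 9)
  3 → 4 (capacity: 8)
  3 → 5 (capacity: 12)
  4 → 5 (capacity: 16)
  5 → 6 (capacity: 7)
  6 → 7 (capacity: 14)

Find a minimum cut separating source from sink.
Min cut value = 14, edges: (0,1)

Min cut value: 14
Partition: S = [0], T = [1, 2, 3, 4, 5, 6, 7]
Cut edges: (0,1)

By max-flow min-cut theorem, max flow = min cut = 14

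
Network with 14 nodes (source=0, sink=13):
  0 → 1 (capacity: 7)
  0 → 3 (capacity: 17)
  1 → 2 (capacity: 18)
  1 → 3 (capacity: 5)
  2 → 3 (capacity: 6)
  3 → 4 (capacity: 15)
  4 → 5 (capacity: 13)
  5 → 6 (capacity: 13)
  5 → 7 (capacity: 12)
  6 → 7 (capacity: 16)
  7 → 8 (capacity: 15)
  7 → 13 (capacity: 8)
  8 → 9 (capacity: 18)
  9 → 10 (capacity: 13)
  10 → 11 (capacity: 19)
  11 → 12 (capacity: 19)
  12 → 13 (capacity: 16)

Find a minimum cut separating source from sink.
Min cut value = 13, edges: (4,5)

Min cut value: 13
Partition: S = [0, 1, 2, 3, 4], T = [5, 6, 7, 8, 9, 10, 11, 12, 13]
Cut edges: (4,5)

By max-flow min-cut theorem, max flow = min cut = 13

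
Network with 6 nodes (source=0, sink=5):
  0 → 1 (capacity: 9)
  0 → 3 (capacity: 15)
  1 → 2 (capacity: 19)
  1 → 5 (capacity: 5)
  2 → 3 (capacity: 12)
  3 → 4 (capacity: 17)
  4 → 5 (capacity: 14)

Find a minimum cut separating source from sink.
Min cut value = 19, edges: (1,5), (4,5)

Min cut value: 19
Partition: S = [0, 1, 2, 3, 4], T = [5]
Cut edges: (1,5), (4,5)

By max-flow min-cut theorem, max flow = min cut = 19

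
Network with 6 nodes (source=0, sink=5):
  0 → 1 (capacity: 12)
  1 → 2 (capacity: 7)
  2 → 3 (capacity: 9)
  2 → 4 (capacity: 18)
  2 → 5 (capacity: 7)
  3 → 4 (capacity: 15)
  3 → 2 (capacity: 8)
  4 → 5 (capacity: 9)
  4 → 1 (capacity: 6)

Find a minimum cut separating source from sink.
Min cut value = 7, edges: (1,2)

Min cut value: 7
Partition: S = [0, 1], T = [2, 3, 4, 5]
Cut edges: (1,2)

By max-flow min-cut theorem, max flow = min cut = 7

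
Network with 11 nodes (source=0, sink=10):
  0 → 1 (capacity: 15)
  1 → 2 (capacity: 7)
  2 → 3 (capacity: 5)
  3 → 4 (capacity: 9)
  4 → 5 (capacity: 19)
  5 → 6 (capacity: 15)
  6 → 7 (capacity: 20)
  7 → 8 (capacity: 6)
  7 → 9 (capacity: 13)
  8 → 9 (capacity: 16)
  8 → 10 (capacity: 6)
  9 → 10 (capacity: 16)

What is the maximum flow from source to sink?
Maximum flow = 5

Max flow: 5

Flow assignment:
  0 → 1: 5/15
  1 → 2: 5/7
  2 → 3: 5/5
  3 → 4: 5/9
  4 → 5: 5/19
  5 → 6: 5/15
  6 → 7: 5/20
  7 → 8: 5/6
  8 → 10: 5/6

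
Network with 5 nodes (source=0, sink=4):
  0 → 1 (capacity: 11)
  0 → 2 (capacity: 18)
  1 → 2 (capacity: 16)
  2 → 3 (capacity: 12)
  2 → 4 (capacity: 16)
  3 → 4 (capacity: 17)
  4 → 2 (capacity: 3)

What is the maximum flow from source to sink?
Maximum flow = 28

Max flow: 28

Flow assignment:
  0 → 1: 10/11
  0 → 2: 18/18
  1 → 2: 10/16
  2 → 3: 12/12
  2 → 4: 16/16
  3 → 4: 12/17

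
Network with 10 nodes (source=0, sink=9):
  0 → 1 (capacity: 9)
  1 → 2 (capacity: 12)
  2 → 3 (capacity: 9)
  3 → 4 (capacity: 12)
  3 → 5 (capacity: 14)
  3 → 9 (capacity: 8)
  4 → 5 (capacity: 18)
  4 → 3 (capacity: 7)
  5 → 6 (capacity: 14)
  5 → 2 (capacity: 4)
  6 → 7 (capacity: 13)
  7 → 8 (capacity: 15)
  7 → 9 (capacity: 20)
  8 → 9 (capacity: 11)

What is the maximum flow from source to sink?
Maximum flow = 9

Max flow: 9

Flow assignment:
  0 → 1: 9/9
  1 → 2: 9/12
  2 → 3: 9/9
  3 → 5: 1/14
  3 → 9: 8/8
  5 → 6: 1/14
  6 → 7: 1/13
  7 → 9: 1/20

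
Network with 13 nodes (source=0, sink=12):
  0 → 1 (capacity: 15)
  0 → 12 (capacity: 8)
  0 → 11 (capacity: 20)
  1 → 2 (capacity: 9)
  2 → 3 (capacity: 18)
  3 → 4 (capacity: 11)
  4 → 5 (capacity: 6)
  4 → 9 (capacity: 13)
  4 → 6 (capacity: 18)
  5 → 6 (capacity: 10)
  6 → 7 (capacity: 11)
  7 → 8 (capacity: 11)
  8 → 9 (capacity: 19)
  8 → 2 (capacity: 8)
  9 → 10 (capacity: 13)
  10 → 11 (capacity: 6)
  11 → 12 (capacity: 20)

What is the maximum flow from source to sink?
Maximum flow = 28

Max flow: 28

Flow assignment:
  0 → 1: 6/15
  0 → 12: 8/8
  0 → 11: 14/20
  1 → 2: 6/9
  2 → 3: 6/18
  3 → 4: 6/11
  4 → 9: 6/13
  9 → 10: 6/13
  10 → 11: 6/6
  11 → 12: 20/20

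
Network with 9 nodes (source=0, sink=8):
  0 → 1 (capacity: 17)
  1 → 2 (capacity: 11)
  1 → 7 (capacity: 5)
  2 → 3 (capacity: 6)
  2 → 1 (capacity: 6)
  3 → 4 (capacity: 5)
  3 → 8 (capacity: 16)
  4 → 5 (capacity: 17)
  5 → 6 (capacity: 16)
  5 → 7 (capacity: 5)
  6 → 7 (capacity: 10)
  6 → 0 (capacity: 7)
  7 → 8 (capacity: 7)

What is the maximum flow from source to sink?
Maximum flow = 11

Max flow: 11

Flow assignment:
  0 → 1: 11/17
  1 → 2: 6/11
  1 → 7: 5/5
  2 → 3: 6/6
  3 → 8: 6/16
  7 → 8: 5/7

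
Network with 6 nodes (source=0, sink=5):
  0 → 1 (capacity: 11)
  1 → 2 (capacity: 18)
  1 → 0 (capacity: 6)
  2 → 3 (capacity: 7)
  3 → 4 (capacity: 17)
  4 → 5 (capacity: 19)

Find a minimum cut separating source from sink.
Min cut value = 7, edges: (2,3)

Min cut value: 7
Partition: S = [0, 1, 2], T = [3, 4, 5]
Cut edges: (2,3)

By max-flow min-cut theorem, max flow = min cut = 7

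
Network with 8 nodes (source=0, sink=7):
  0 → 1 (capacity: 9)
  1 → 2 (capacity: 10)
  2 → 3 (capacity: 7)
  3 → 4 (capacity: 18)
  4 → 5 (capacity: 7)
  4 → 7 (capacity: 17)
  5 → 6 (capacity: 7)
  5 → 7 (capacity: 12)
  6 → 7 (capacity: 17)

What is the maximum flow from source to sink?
Maximum flow = 7

Max flow: 7

Flow assignment:
  0 → 1: 7/9
  1 → 2: 7/10
  2 → 3: 7/7
  3 → 4: 7/18
  4 → 7: 7/17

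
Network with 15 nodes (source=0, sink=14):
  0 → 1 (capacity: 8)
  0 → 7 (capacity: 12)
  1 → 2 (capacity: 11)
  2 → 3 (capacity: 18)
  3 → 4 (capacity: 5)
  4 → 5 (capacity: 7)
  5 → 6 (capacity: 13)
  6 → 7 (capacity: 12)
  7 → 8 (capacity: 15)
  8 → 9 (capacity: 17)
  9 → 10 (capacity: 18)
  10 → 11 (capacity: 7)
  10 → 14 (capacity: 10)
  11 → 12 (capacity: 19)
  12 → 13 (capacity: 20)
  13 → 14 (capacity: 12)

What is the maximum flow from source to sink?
Maximum flow = 15

Max flow: 15

Flow assignment:
  0 → 1: 5/8
  0 → 7: 10/12
  1 → 2: 5/11
  2 → 3: 5/18
  3 → 4: 5/5
  4 → 5: 5/7
  5 → 6: 5/13
  6 → 7: 5/12
  7 → 8: 15/15
  8 → 9: 15/17
  9 → 10: 15/18
  10 → 11: 5/7
  10 → 14: 10/10
  11 → 12: 5/19
  12 → 13: 5/20
  13 → 14: 5/12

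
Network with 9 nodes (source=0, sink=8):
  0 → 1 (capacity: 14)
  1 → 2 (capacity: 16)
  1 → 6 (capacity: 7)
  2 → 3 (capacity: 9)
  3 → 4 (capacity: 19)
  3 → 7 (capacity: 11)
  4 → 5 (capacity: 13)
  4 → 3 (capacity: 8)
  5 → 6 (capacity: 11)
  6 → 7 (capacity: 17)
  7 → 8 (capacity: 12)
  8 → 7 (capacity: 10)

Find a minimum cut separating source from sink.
Min cut value = 12, edges: (7,8)

Min cut value: 12
Partition: S = [0, 1, 2, 3, 4, 5, 6, 7], T = [8]
Cut edges: (7,8)

By max-flow min-cut theorem, max flow = min cut = 12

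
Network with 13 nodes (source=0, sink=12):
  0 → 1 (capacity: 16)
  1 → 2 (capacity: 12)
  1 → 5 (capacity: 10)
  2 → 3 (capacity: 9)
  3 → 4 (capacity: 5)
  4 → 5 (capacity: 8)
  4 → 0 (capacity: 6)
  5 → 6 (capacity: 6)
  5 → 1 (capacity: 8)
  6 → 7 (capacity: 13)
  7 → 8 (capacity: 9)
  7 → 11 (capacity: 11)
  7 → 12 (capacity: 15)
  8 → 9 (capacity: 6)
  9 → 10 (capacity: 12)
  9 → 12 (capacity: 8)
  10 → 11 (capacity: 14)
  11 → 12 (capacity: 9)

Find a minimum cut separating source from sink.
Min cut value = 6, edges: (5,6)

Min cut value: 6
Partition: S = [0, 1, 2, 3, 4, 5], T = [6, 7, 8, 9, 10, 11, 12]
Cut edges: (5,6)

By max-flow min-cut theorem, max flow = min cut = 6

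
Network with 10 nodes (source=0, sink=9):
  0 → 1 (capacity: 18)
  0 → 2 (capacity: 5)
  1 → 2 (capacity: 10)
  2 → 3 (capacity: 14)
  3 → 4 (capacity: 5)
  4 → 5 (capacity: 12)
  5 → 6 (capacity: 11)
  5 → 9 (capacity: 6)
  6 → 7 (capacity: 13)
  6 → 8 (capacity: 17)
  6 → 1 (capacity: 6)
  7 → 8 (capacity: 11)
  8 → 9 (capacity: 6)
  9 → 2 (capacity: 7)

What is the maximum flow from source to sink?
Maximum flow = 5

Max flow: 5

Flow assignment:
  0 → 1: 5/18
  1 → 2: 5/10
  2 → 3: 5/14
  3 → 4: 5/5
  4 → 5: 5/12
  5 → 9: 5/6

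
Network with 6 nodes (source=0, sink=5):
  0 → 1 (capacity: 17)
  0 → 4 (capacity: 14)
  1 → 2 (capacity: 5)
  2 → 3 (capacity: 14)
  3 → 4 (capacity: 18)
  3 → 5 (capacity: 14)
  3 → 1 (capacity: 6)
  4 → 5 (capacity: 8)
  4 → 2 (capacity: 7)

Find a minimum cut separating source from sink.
Min cut value = 19, edges: (0,4), (1,2)

Min cut value: 19
Partition: S = [0, 1], T = [2, 3, 4, 5]
Cut edges: (0,4), (1,2)

By max-flow min-cut theorem, max flow = min cut = 19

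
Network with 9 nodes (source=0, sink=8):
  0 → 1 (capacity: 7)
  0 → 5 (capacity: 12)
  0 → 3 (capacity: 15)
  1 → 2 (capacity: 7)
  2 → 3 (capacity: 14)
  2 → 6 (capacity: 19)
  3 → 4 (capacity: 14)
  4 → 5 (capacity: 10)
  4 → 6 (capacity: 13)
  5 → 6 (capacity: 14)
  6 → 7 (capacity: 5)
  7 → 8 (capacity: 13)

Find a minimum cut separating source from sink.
Min cut value = 5, edges: (6,7)

Min cut value: 5
Partition: S = [0, 1, 2, 3, 4, 5, 6], T = [7, 8]
Cut edges: (6,7)

By max-flow min-cut theorem, max flow = min cut = 5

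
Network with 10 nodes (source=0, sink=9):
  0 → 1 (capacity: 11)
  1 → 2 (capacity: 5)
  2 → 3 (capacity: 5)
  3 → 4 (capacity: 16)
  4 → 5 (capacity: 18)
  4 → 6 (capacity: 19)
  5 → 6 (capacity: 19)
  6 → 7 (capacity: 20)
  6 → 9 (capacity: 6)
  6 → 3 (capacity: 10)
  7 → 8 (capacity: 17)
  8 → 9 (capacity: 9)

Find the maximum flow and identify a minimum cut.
Max flow = 5, Min cut edges: (2,3)

Maximum flow: 5
Minimum cut: (2,3)
Partition: S = [0, 1, 2], T = [3, 4, 5, 6, 7, 8, 9]

Max-flow min-cut theorem verified: both equal 5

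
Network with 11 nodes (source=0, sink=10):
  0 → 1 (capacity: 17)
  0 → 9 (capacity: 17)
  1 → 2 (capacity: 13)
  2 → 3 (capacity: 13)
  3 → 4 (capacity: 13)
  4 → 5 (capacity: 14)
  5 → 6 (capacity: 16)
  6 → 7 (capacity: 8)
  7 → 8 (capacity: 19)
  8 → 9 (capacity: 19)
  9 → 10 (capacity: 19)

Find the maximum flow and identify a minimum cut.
Max flow = 19, Min cut edges: (9,10)

Maximum flow: 19
Minimum cut: (9,10)
Partition: S = [0, 1, 2, 3, 4, 5, 6, 7, 8, 9], T = [10]

Max-flow min-cut theorem verified: both equal 19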